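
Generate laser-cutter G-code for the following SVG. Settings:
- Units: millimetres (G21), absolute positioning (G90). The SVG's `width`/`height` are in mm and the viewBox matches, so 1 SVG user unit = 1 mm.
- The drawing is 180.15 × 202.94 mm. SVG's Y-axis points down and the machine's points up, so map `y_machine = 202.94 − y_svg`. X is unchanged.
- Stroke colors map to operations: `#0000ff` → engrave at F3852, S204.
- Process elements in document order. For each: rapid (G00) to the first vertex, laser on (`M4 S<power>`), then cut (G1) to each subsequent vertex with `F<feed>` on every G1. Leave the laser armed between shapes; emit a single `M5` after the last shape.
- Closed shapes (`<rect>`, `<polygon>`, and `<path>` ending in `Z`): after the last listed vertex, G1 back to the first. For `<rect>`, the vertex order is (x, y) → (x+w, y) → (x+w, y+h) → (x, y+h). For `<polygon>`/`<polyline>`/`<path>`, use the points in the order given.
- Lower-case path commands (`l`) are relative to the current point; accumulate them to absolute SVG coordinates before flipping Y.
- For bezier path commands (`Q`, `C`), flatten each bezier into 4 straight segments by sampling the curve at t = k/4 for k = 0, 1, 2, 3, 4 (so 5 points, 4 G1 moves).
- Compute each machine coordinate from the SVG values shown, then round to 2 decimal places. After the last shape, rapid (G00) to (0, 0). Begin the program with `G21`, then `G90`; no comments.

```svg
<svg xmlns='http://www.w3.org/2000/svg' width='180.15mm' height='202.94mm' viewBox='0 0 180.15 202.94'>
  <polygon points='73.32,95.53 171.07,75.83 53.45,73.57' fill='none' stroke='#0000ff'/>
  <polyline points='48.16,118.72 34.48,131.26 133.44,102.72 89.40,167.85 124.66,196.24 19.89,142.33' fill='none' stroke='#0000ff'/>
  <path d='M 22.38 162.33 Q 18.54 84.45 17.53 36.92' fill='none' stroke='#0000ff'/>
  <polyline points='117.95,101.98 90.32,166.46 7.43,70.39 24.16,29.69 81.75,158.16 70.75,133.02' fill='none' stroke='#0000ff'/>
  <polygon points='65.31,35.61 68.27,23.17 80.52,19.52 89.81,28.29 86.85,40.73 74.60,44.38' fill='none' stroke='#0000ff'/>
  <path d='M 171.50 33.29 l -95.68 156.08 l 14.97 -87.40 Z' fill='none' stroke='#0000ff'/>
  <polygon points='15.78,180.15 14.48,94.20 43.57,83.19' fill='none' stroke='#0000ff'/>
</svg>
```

G21
G90
G00 X73.32 Y107.41
M4 S204
G1 X171.07 Y127.11 F3852
G1 X53.45 Y129.37 F3852
G1 X73.32 Y107.41 F3852
G00 X48.16 Y84.22
M4 S204
G1 X34.48 Y71.68 F3852
G1 X133.44 Y100.22 F3852
G1 X89.40 Y35.09 F3852
G1 X124.66 Y6.70 F3852
G1 X19.89 Y60.61 F3852
G00 X22.38 Y40.61
M4 S204
G1 X20.64 Y77.65 F3852
G1 X19.25 Y110.90 F3852
G1 X18.21 Y140.36 F3852
G1 X17.53 Y166.02 F3852
G00 X117.95 Y100.96
M4 S204
G1 X90.32 Y36.48 F3852
G1 X7.43 Y132.55 F3852
G1 X24.16 Y173.25 F3852
G1 X81.75 Y44.78 F3852
G1 X70.75 Y69.92 F3852
G00 X65.31 Y167.33
M4 S204
G1 X68.27 Y179.77 F3852
G1 X80.52 Y183.42 F3852
G1 X89.81 Y174.65 F3852
G1 X86.85 Y162.21 F3852
G1 X74.60 Y158.56 F3852
G1 X65.31 Y167.33 F3852
G00 X171.50 Y169.65
M4 S204
G1 X75.82 Y13.57 F3852
G1 X90.79 Y100.97 F3852
G1 X171.50 Y169.65 F3852
G00 X15.78 Y22.79
M4 S204
G1 X14.48 Y108.74 F3852
G1 X43.57 Y119.75 F3852
G1 X15.78 Y22.79 F3852
M5
G00 X0.00 Y0.00

1 u = 1 mm; y_m = 202.94 − y.

[1] `<polygon>` closed polygon, #0000ff→engrave S204 F3852: (73.32,107.41) → (171.07,127.11) → (53.45,129.37) → (73.32,107.41) (closed)

[2] `<polyline>` open polyline, #0000ff→engrave S204 F3852: (48.16,84.22) → (34.48,71.68) → (133.44,100.22) → (89.40,35.09) → (124.66,6.70) → (19.89,60.61)

[3] `<path>` quadratic bezier, #0000ff→engrave S204 F3852: (22.38,40.61) → (20.64,77.65) → (19.25,110.90) → (18.21,140.36) → (17.53,166.02)

[4] `<polyline>` open polyline, #0000ff→engrave S204 F3852: (117.95,100.96) → (90.32,36.48) → (7.43,132.55) → (24.16,173.25) → (81.75,44.78) → (70.75,69.92)

[5] `<polygon>` regular polygon, #0000ff→engrave S204 F3852: (65.31,167.33) → (68.27,179.77) → (80.52,183.42) → (89.81,174.65) → (86.85,162.21) → (74.60,158.56) → (65.31,167.33) (closed)

[6] `<path>` closed polygon, #0000ff→engrave S204 F3852: (171.50,169.65) → (75.82,13.57) → (90.79,100.97) → (171.50,169.65) (closed)

[7] `<polygon>` closed polygon, #0000ff→engrave S204 F3852: (15.78,22.79) → (14.48,108.74) → (43.57,119.75) → (15.78,22.79) (closed)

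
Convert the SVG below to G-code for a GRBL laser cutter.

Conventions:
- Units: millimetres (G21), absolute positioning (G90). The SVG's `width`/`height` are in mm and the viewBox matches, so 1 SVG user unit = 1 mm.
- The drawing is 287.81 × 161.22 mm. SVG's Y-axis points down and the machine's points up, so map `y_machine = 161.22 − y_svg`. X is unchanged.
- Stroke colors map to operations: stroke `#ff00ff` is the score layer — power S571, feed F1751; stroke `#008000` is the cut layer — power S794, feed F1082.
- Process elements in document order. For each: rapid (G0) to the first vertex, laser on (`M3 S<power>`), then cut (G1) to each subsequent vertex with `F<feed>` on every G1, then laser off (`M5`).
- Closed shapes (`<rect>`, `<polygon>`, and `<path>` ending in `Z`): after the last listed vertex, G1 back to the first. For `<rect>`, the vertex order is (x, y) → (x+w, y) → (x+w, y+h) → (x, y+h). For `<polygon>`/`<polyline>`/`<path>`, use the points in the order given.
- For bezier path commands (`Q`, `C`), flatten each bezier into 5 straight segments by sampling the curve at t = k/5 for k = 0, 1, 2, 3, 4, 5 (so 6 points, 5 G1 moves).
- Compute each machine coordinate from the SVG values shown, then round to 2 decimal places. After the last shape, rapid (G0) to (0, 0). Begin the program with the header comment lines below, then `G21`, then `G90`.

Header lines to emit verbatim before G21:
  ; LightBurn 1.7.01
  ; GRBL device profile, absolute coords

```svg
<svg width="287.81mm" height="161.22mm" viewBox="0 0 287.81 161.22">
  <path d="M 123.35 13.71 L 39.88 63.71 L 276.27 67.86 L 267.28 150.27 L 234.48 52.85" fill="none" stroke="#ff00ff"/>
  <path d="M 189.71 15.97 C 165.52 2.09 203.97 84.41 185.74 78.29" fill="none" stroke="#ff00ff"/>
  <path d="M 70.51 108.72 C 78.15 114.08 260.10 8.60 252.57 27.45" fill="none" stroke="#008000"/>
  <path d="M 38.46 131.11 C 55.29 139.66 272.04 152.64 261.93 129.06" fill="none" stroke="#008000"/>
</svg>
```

; LightBurn 1.7.01
; GRBL device profile, absolute coords
G21
G90
G0 X123.35 Y147.51
M3 S571
G1 X39.88 Y97.51 F1751
G1 X276.27 Y93.36 F1751
G1 X267.28 Y10.95 F1751
G1 X234.48 Y108.37 F1751
M5
G0 X189.71 Y145.25
M3 S571
G1 X181.76 Y143.51 F1751
G1 X183.11 Y127.55 F1751
G1 X188.05 Y106.22 F1751
G1 X190.83 Y88.39 F1751
G1 X185.74 Y82.93 F1751
M5
G0 X70.51 Y52.50
M3 S794
G1 X93.10 Y60.70 F1082
G1 X140.06 Y84.22 F1082
G1 X193.94 Y111.76 F1082
G1 X237.26 Y132.04 F1082
G1 X252.57 Y133.77 F1082
M5
G0 X38.46 Y30.11
M3 S794
G1 X69.13 Y24.78 F1082
G1 X127.30 Y20.35 F1082
G1 X192.48 Y18.79 F1082
G1 X244.19 Y22.07 F1082
G1 X261.93 Y32.16 F1082
M5
G0 X0.00 Y0.00

viewBox `0 0 287.81 161.22` with mm width/height → 1 unit = 1 mm. Flip: y_m = 161.22 − y_svg.

**Shape 1** — `<path>` open polyline, stroke `#ff00ff` → score (S571, F1751). Machine vertices: (123.35,147.51) → (39.88,97.51) → (276.27,93.36) → (267.28,10.95) → (234.48,108.37). Open path.

**Shape 2** — `<path>` cubic bezier, stroke `#ff00ff` → score (S571, F1751). Control points (SVG): P0=(189.71,15.97), P1=(165.52,2.09), P2=(203.97,84.41), P3=(185.74,78.29); sampled at t=k/5. Machine vertices: (189.71,145.25) → (181.76,143.51) → (183.11,127.55) → (188.05,106.22) → (190.83,88.39) → (185.74,82.93). Open path.

**Shape 3** — `<path>` cubic bezier, stroke `#008000` → cut (S794, F1082). Control points (SVG): P0=(70.51,108.72), P1=(78.15,114.08), P2=(260.10,8.60), P3=(252.57,27.45); sampled at t=k/5. Machine vertices: (70.51,52.50) → (93.10,60.70) → (140.06,84.22) → (193.94,111.76) → (237.26,132.04) → (252.57,133.77). Open path.

**Shape 4** — `<path>` cubic bezier, stroke `#008000` → cut (S794, F1082). Control points (SVG): P0=(38.46,131.11), P1=(55.29,139.66), P2=(272.04,152.64), P3=(261.93,129.06); sampled at t=k/5. Machine vertices: (38.46,30.11) → (69.13,24.78) → (127.30,20.35) → (192.48,18.79) → (244.19,22.07) → (261.93,32.16). Open path.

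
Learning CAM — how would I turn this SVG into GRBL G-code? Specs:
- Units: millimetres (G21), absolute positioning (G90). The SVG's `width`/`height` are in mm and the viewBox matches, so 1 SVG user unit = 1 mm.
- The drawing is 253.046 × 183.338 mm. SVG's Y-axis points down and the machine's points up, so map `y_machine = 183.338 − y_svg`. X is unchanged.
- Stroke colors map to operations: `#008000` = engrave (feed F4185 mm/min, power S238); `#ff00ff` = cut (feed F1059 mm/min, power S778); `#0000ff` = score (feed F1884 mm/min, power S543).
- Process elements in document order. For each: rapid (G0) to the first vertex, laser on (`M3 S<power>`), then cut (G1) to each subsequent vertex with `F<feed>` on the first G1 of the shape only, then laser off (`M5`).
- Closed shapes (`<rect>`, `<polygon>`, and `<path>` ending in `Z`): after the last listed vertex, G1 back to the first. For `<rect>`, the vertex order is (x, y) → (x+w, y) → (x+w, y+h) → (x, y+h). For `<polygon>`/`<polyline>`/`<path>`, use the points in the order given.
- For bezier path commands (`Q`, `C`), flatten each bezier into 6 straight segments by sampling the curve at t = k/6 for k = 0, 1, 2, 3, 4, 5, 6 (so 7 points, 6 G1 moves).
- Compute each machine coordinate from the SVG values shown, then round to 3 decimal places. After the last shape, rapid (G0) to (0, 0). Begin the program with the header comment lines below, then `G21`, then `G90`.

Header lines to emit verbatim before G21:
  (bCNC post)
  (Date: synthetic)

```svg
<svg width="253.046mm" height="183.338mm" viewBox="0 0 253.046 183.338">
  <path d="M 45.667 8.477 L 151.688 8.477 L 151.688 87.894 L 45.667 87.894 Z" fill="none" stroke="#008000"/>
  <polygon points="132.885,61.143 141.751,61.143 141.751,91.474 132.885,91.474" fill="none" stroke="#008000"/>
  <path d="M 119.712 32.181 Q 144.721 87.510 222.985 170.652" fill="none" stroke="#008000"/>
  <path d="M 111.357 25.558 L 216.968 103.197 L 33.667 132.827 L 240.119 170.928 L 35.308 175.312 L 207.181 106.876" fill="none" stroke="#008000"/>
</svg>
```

(bCNC post)
(Date: synthetic)
G21
G90
G0 X45.667 Y174.861
M3 S238
G1 X151.688 Y174.861 F4185
G1 X151.688 Y95.444
G1 X45.667 Y95.444
G1 X45.667 Y174.861
M5
G0 X132.885 Y122.195
M3 S238
G1 X141.751 Y122.195 F4185
G1 X141.751 Y91.864
G1 X132.885 Y91.864
G1 X132.885 Y122.195
M5
G0 X119.712 Y151.157
M3 S238
G1 X129.528 Y131.941 F4185
G1 X142.302 Y111.181
G1 X158.035 Y88.875
G1 X176.726 Y65.024
G1 X198.376 Y39.627
G1 X222.985 Y12.686
M5
G0 X111.357 Y157.780
M3 S238
G1 X216.968 Y80.141 F4185
G1 X33.667 Y50.511
G1 X240.119 Y12.410
G1 X35.308 Y8.026
G1 X207.181 Y76.462
M5
G0 X0.000 Y0.000

Since the viewBox matches the mm dimensions, user units are millimetres directly. The only transform is the Y-flip y_m = 183.338 − y_svg.

Shape 1 is a rectangle drawn with `<path>`. Its stroke #008000 means engrave at S238, F4185. After flipping Y the toolpath is (45.667,174.861) → (151.688,174.861) → (151.688,95.444) → (45.667,95.444) → (45.667,174.861), returning to the start.

Shape 2 is a rectangle drawn with `<polygon>`. Its stroke #008000 means engrave at S238, F4185. After flipping Y the toolpath is (132.885,122.195) → (141.751,122.195) → (141.751,91.864) → (132.885,91.864) → (132.885,122.195), returning to the start.

Shape 3 is a quadratic bezier drawn with `<path>`. Its stroke #008000 means engrave at S238, F4185. After flipping Y the toolpath is (119.712,151.157) → (129.528,131.941) → (142.302,111.181) → (158.035,88.875) → (176.726,65.024) → (198.376,39.627) → (222.985,12.686).

Shape 4 is a open polyline drawn with `<path>`. Its stroke #008000 means engrave at S238, F4185. After flipping Y the toolpath is (111.357,157.780) → (216.968,80.141) → (33.667,50.511) → (240.119,12.410) → (35.308,8.026) → (207.181,76.462).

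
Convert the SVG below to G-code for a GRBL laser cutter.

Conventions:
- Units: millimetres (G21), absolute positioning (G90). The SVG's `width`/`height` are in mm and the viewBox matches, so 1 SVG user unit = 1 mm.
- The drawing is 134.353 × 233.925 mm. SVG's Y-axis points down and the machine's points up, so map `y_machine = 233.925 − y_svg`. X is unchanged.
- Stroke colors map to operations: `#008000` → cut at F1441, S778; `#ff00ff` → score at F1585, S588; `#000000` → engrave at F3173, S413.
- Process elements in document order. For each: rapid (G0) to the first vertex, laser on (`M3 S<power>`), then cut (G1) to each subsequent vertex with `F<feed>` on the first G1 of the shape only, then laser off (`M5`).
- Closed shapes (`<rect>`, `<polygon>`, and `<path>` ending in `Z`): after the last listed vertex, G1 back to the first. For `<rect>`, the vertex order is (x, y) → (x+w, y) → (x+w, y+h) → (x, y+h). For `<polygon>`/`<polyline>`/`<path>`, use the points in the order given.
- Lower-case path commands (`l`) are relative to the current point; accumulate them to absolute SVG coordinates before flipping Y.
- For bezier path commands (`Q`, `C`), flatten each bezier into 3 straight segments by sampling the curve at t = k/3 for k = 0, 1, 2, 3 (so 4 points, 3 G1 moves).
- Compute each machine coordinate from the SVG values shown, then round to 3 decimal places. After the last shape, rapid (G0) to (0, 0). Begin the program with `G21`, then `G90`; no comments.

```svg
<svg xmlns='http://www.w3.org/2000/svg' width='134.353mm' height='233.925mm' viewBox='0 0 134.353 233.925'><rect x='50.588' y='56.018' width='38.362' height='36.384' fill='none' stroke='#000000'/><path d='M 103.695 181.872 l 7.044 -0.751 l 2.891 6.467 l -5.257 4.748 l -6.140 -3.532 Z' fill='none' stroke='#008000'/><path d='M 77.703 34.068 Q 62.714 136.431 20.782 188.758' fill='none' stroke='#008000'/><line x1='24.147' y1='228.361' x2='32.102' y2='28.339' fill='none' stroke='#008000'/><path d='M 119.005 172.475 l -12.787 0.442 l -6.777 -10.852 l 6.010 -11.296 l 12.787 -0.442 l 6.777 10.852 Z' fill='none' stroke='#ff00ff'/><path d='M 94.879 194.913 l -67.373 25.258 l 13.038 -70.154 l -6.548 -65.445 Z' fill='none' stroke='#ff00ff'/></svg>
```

1 u = 1 mm; y_m = 233.925 − y.

[1] `<rect>` rectangle, #000000→engrave S413 F3173: (50.588,177.907) → (88.950,177.907) → (88.950,141.523) → (50.588,141.523) → (50.588,177.907) (closed)

[2] `<path>` regular polygon, #008000→cut S778 F1441: (103.695,52.053) → (110.739,52.804) → (113.630,46.337) → (108.373,41.589) → (102.233,45.121) → (103.695,52.053) (closed)

[3] `<path>` quadratic bezier, #008000→cut S778 F1441: (77.703,199.857) → (64.717,137.175) → (45.743,85.611) → (20.782,45.167)

[4] `<line>` line segment, #008000→cut S778 F1441: (24.147,5.564) → (32.102,205.586)

[5] `<path>` regular polygon, #ff00ff→score S588 F1585: (119.005,61.450) → (106.218,61.008) → (99.441,71.860) → (105.451,83.156) → (118.238,83.598) → (125.015,72.746) → (119.005,61.450) (closed)

[6] `<path>` closed polygon, #ff00ff→score S588 F1585: (94.879,39.012) → (27.506,13.754) → (40.544,83.908) → (33.996,149.353) → (94.879,39.012) (closed)

G21
G90
G0 X50.588 Y177.907
M3 S413
G1 X88.950 Y177.907 F3173
G1 X88.950 Y141.523
G1 X50.588 Y141.523
G1 X50.588 Y177.907
M5
G0 X103.695 Y52.053
M3 S778
G1 X110.739 Y52.804 F1441
G1 X113.630 Y46.337
G1 X108.373 Y41.589
G1 X102.233 Y45.121
G1 X103.695 Y52.053
M5
G0 X77.703 Y199.857
M3 S778
G1 X64.717 Y137.175 F1441
G1 X45.743 Y85.611
G1 X20.782 Y45.167
M5
G0 X24.147 Y5.564
M3 S778
G1 X32.102 Y205.586 F1441
M5
G0 X119.005 Y61.450
M3 S588
G1 X106.218 Y61.008 F1585
G1 X99.441 Y71.860
G1 X105.451 Y83.156
G1 X118.238 Y83.598
G1 X125.015 Y72.746
G1 X119.005 Y61.450
M5
G0 X94.879 Y39.012
M3 S588
G1 X27.506 Y13.754 F1585
G1 X40.544 Y83.908
G1 X33.996 Y149.353
G1 X94.879 Y39.012
M5
G0 X0.000 Y0.000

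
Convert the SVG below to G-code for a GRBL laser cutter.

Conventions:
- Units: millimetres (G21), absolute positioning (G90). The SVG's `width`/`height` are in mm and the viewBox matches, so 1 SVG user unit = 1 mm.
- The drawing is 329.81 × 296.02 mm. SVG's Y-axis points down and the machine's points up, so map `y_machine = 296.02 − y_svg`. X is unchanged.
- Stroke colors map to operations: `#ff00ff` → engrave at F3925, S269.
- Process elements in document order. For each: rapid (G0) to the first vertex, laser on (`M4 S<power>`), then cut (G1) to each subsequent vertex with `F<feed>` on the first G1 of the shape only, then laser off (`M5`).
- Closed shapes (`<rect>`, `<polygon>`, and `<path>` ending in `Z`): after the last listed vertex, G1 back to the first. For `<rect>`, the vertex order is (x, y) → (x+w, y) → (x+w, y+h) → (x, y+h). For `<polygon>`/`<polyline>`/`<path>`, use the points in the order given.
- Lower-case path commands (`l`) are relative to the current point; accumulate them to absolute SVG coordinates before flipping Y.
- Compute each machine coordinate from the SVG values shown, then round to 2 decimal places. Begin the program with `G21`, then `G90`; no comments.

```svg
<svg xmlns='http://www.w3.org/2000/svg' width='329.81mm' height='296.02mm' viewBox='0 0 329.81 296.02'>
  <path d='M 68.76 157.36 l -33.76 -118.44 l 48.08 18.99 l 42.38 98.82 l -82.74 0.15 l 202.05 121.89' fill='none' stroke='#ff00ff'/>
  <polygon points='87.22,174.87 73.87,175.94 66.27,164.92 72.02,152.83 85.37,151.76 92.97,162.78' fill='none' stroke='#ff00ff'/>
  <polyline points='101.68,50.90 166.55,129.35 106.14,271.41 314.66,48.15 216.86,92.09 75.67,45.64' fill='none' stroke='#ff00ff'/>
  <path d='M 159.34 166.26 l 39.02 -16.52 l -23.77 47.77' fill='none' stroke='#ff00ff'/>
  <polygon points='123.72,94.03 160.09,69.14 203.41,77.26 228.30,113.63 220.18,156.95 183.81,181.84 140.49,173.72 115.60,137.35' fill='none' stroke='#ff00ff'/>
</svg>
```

Since the viewBox matches the mm dimensions, user units are millimetres directly. The only transform is the Y-flip y_m = 296.02 − y_svg.

Shape 1 is a open polyline drawn with `<path>`. Its stroke #ff00ff means engrave at S269, F3925. After flipping Y the toolpath is (68.76,138.66) → (35.00,257.10) → (83.08,238.11) → (125.46,139.29) → (42.72,139.14) → (244.77,17.25).

Shape 2 is a regular polygon drawn with `<polygon>`. Its stroke #ff00ff means engrave at S269, F3925. After flipping Y the toolpath is (87.22,121.15) → (73.87,120.08) → (66.27,131.10) → (72.02,143.19) → (85.37,144.26) → (92.97,133.24) → (87.22,121.15), returning to the start.

Shape 3 is a open polyline drawn with `<polyline>`. Its stroke #ff00ff means engrave at S269, F3925. After flipping Y the toolpath is (101.68,245.12) → (166.55,166.67) → (106.14,24.61) → (314.66,247.87) → (216.86,203.93) → (75.67,250.38).

Shape 4 is a open polyline drawn with `<path>`. Its stroke #ff00ff means engrave at S269, F3925. After flipping Y the toolpath is (159.34,129.76) → (198.36,146.28) → (174.59,98.51).

Shape 5 is a regular polygon drawn with `<polygon>`. Its stroke #ff00ff means engrave at S269, F3925. After flipping Y the toolpath is (123.72,201.99) → (160.09,226.88) → (203.41,218.76) → (228.30,182.39) → (220.18,139.07) → (183.81,114.18) → (140.49,122.30) → (115.60,158.67) → (123.72,201.99), returning to the start.

G21
G90
G0 X68.76 Y138.66
M4 S269
G1 X35.00 Y257.10 F3925
G1 X83.08 Y238.11
G1 X125.46 Y139.29
G1 X42.72 Y139.14
G1 X244.77 Y17.25
M5
G0 X87.22 Y121.15
M4 S269
G1 X73.87 Y120.08 F3925
G1 X66.27 Y131.10
G1 X72.02 Y143.19
G1 X85.37 Y144.26
G1 X92.97 Y133.24
G1 X87.22 Y121.15
M5
G0 X101.68 Y245.12
M4 S269
G1 X166.55 Y166.67 F3925
G1 X106.14 Y24.61
G1 X314.66 Y247.87
G1 X216.86 Y203.93
G1 X75.67 Y250.38
M5
G0 X159.34 Y129.76
M4 S269
G1 X198.36 Y146.28 F3925
G1 X174.59 Y98.51
M5
G0 X123.72 Y201.99
M4 S269
G1 X160.09 Y226.88 F3925
G1 X203.41 Y218.76
G1 X228.30 Y182.39
G1 X220.18 Y139.07
G1 X183.81 Y114.18
G1 X140.49 Y122.30
G1 X115.60 Y158.67
G1 X123.72 Y201.99
M5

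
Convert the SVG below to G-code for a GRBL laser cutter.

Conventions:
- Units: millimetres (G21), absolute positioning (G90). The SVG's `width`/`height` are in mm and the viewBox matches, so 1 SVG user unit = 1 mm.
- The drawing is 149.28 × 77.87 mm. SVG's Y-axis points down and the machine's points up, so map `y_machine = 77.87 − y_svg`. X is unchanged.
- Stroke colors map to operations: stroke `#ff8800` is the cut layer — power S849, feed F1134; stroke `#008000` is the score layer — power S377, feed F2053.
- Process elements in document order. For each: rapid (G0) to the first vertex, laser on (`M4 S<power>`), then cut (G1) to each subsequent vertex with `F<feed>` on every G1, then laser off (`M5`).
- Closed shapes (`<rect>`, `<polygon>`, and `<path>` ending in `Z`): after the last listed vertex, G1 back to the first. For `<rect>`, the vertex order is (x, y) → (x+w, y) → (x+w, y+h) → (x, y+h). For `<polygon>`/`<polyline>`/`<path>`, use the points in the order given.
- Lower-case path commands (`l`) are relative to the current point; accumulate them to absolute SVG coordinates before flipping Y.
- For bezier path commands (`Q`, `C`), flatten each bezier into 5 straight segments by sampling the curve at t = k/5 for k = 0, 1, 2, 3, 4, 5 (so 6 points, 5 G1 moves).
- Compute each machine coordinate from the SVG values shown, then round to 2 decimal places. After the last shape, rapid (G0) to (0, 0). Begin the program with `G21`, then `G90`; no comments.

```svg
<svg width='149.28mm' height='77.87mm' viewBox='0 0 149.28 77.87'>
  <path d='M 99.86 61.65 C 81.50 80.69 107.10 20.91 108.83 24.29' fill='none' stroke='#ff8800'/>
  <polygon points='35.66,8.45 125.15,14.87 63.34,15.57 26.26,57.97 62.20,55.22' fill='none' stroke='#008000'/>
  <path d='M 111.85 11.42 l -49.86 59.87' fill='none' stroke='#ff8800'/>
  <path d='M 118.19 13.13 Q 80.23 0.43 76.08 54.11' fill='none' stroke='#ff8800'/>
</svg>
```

viewBox `0 0 149.28 77.87` with mm width/height → 1 unit = 1 mm. Flip: y_m = 77.87 − y_svg.

**Shape 1** — `<path>` cubic bezier, stroke `#ff8800` → cut (S849, F1134). Control points (SVG): P0=(99.86,61.65), P1=(81.50,80.69), P2=(107.10,20.91), P3=(108.83,24.29); sampled at t=k/5. Machine vertices: (99.86,16.22) → (93.58,13.12) → (94.59,22.12) → (99.64,36.41) → (105.47,49.16) → (108.83,53.58). Open path.

**Shape 2** — `<polygon>` closed polygon, stroke `#008000` → score (S377, F2053). Machine vertices: (35.66,69.42) → (125.15,63.00) → (63.34,62.30) → (26.26,19.90) → (62.20,22.65) → (35.66,69.42). Closed: final G1 returns to the first vertex.

**Shape 3** — `<path>` line segment, stroke `#ff8800` → cut (S849, F1134). Machine vertices: (111.85,66.45) → (61.99,6.58). Open path.

**Shape 4** — `<path>` quadratic bezier, stroke `#ff8800` → cut (S849, F1134). Control points (SVG): P0=(118.19,13.13), P1=(80.23,0.43), P2=(76.08,54.11); sampled at t=k/5. Machine vertices: (118.19,64.74) → (104.36,67.16) → (93.23,64.28) → (84.81,56.08) → (79.09,42.58) → (76.08,23.76). Open path.

G21
G90
G0 X99.86 Y16.22
M4 S849
G1 X93.58 Y13.12 F1134
G1 X94.59 Y22.12 F1134
G1 X99.64 Y36.41 F1134
G1 X105.47 Y49.16 F1134
G1 X108.83 Y53.58 F1134
M5
G0 X35.66 Y69.42
M4 S377
G1 X125.15 Y63.00 F2053
G1 X63.34 Y62.30 F2053
G1 X26.26 Y19.90 F2053
G1 X62.20 Y22.65 F2053
G1 X35.66 Y69.42 F2053
M5
G0 X111.85 Y66.45
M4 S849
G1 X61.99 Y6.58 F1134
M5
G0 X118.19 Y64.74
M4 S849
G1 X104.36 Y67.16 F1134
G1 X93.23 Y64.28 F1134
G1 X84.81 Y56.08 F1134
G1 X79.09 Y42.58 F1134
G1 X76.08 Y23.76 F1134
M5
G0 X0.00 Y0.00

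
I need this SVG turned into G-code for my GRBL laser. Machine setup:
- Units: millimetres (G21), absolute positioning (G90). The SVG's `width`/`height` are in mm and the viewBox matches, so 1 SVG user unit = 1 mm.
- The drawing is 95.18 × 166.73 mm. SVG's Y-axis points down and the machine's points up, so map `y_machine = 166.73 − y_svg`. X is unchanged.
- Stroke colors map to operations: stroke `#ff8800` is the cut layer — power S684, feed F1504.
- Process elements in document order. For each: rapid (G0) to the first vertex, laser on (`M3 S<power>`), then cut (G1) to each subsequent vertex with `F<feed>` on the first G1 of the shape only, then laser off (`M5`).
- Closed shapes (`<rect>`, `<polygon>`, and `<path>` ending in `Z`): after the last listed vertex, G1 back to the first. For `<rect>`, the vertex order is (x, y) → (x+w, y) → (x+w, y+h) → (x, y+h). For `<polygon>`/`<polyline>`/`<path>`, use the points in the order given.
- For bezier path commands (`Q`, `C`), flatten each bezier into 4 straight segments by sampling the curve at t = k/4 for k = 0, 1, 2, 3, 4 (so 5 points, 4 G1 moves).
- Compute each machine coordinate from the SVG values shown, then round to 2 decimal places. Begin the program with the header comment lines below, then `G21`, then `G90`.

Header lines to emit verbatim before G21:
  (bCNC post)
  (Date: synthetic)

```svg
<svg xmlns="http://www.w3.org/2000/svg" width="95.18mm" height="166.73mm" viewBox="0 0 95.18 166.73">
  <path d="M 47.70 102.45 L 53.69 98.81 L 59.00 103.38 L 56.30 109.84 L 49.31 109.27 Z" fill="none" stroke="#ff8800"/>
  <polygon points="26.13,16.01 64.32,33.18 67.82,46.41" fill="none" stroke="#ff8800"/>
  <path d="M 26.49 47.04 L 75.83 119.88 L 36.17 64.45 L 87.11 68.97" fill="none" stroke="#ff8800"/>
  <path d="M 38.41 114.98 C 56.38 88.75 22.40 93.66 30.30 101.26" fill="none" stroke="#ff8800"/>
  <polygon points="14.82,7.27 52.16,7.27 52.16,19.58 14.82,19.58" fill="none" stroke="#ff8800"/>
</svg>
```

(bCNC post)
(Date: synthetic)
G21
G90
G0 X47.70 Y64.28
M3 S684
G1 X53.69 Y67.92 F1504
G1 X59.00 Y63.35
G1 X56.30 Y56.89
G1 X49.31 Y57.46
G1 X47.70 Y64.28
M5
G0 X26.13 Y150.72
M3 S684
G1 X64.32 Y133.55 F1504
G1 X67.82 Y120.32
G1 X26.13 Y150.72
M5
G0 X26.49 Y119.69
M3 S684
G1 X75.83 Y46.85 F1504
G1 X36.17 Y102.28
G1 X87.11 Y97.76
M5
G0 X38.41 Y51.75
M3 S684
G1 X43.61 Y66.03 F1504
G1 X38.13 Y71.30
G1 X30.76 Y70.22
G1 X30.30 Y65.47
M5
G0 X14.82 Y159.46
M3 S684
G1 X52.16 Y159.46 F1504
G1 X52.16 Y147.15
G1 X14.82 Y147.15
G1 X14.82 Y159.46
M5

1 u = 1 mm; y_m = 166.73 − y.

[1] `<path>` regular polygon, #ff8800→cut S684 F1504: (47.70,64.28) → (53.69,67.92) → (59.00,63.35) → (56.30,56.89) → (49.31,57.46) → (47.70,64.28) (closed)

[2] `<polygon>` closed polygon, #ff8800→cut S684 F1504: (26.13,150.72) → (64.32,133.55) → (67.82,120.32) → (26.13,150.72) (closed)

[3] `<path>` open polyline, #ff8800→cut S684 F1504: (26.49,119.69) → (75.83,46.85) → (36.17,102.28) → (87.11,97.76)

[4] `<path>` cubic bezier, #ff8800→cut S684 F1504: (38.41,51.75) → (43.61,66.03) → (38.13,71.30) → (30.76,70.22) → (30.30,65.47)

[5] `<polygon>` rectangle, #ff8800→cut S684 F1504: (14.82,159.46) → (52.16,159.46) → (52.16,147.15) → (14.82,147.15) → (14.82,159.46) (closed)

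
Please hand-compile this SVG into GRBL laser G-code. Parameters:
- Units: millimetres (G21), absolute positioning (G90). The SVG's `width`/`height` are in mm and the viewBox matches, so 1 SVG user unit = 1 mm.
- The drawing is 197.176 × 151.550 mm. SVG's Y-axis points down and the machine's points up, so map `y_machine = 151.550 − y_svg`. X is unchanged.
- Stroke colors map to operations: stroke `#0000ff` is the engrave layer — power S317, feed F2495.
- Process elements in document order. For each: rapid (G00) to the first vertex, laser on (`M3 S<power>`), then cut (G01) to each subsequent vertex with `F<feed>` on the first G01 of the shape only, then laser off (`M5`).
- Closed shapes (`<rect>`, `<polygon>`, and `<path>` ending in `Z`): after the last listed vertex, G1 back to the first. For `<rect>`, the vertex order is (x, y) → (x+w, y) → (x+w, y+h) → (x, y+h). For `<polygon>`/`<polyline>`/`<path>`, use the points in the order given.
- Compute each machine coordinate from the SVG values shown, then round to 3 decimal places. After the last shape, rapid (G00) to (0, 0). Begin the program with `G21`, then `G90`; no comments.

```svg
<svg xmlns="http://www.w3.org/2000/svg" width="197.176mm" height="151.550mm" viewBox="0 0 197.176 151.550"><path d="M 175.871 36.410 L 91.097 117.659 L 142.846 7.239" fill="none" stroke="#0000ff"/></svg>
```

viewBox `0 0 197.176 151.550` with mm width/height → 1 unit = 1 mm. Flip: y_m = 151.550 − y_svg.

**Shape 1** — `<path>` open polyline, stroke `#0000ff` → engrave (S317, F2495). Machine vertices: (175.871,115.140) → (91.097,33.891) → (142.846,144.311). Open path.

G21
G90
G00 X175.871 Y115.140
M3 S317
G01 X91.097 Y33.891 F2495
G01 X142.846 Y144.311
M5
G00 X0.000 Y0.000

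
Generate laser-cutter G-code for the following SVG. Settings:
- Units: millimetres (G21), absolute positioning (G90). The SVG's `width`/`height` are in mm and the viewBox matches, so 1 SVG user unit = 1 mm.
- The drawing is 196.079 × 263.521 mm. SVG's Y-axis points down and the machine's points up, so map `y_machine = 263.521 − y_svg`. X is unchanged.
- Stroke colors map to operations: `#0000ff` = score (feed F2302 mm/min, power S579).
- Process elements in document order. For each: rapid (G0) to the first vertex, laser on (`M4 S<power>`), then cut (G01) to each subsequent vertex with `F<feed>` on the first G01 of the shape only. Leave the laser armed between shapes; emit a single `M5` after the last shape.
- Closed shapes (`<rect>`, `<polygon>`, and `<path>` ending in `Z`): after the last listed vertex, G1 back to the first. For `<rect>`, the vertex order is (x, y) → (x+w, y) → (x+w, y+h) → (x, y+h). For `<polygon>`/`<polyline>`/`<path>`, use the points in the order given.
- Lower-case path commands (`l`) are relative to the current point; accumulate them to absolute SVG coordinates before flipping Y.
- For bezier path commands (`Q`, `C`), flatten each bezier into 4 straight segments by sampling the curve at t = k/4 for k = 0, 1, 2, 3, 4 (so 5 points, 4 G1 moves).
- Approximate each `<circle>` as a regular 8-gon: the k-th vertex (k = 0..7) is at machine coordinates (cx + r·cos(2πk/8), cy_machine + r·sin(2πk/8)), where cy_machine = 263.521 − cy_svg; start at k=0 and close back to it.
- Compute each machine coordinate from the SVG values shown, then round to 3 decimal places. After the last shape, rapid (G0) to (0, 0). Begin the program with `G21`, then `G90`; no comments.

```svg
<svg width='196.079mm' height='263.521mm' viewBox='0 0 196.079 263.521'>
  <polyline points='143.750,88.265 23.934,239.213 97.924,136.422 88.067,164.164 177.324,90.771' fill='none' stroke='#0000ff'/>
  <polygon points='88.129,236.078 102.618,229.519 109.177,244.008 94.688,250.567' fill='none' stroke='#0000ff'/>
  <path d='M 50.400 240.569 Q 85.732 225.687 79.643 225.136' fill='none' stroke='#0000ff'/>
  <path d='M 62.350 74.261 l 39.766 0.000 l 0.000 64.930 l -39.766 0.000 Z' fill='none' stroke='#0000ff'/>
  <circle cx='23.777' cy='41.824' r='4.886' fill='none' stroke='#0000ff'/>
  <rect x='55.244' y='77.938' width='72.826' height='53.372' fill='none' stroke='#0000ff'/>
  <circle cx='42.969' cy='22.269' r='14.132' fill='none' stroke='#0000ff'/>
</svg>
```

G21
G90
G0 X143.750 Y175.256
M4 S579
G01 X23.934 Y24.308 F2302
G01 X97.924 Y127.099
G01 X88.067 Y99.357
G01 X177.324 Y172.750
G0 X88.129 Y27.443
M4 S579
G01 X102.618 Y34.002 F2302
G01 X109.177 Y19.513
G01 X94.688 Y12.954
G01 X88.129 Y27.443
G0 X50.400 Y22.952
M4 S579
G01 X65.477 Y29.497 F2302
G01 X75.377 Y34.251
G01 X80.099 Y37.214
G01 X79.643 Y38.385
G0 X62.350 Y189.260
M4 S579
G01 X102.116 Y189.260 F2302
G01 X102.116 Y124.330
G01 X62.350 Y124.330
G01 X62.350 Y189.260
G0 X28.663 Y221.697
M4 S579
G01 X27.232 Y225.152 F2302
G01 X23.777 Y226.583
G01 X20.322 Y225.152
G01 X18.891 Y221.697
G01 X20.322 Y218.242
G01 X23.777 Y216.811
G01 X27.232 Y218.242
G01 X28.663 Y221.697
G0 X55.244 Y185.583
M4 S579
G01 X128.070 Y185.583 F2302
G01 X128.070 Y132.211
G01 X55.244 Y132.211
G01 X55.244 Y185.583
G0 X57.101 Y241.252
M4 S579
G01 X52.962 Y251.245 F2302
G01 X42.969 Y255.384
G01 X32.976 Y251.245
G01 X28.837 Y241.252
G01 X32.976 Y231.259
G01 X42.969 Y227.120
G01 X52.962 Y231.259
G01 X57.101 Y241.252
M5
G0 X0.000 Y0.000

viewBox `0 0 196.079 263.521` with mm width/height → 1 unit = 1 mm. Flip: y_m = 263.521 − y_svg.

**Shape 1** — `<polyline>` open polyline, stroke `#0000ff` → score (S579, F2302). Machine vertices: (143.750,175.256) → (23.934,24.308) → (97.924,127.099) → (88.067,99.357) → (177.324,172.750). Open path.

**Shape 2** — `<polygon>` regular polygon, stroke `#0000ff` → score (S579, F2302). Machine vertices: (88.129,27.443) → (102.618,34.002) → (109.177,19.513) → (94.688,12.954) → (88.129,27.443). Closed: final G1 returns to the first vertex.

**Shape 3** — `<path>` quadratic bezier, stroke `#0000ff` → score (S579, F2302). Control points (SVG): P0=(50.400,240.569), P1=(85.732,225.687), P2=(79.643,225.136); sampled at t=k/4. Machine vertices: (50.400,22.952) → (65.477,29.497) → (75.377,34.251) → (80.099,37.214) → (79.643,38.385). Open path.

**Shape 4** — `<path>` rectangle, stroke `#0000ff` → score (S579, F2302). Machine vertices: (62.350,189.260) → (102.116,189.260) → (102.116,124.330) → (62.350,124.330) → (62.350,189.260). Closed: final G1 returns to the first vertex.

**Shape 5** — `<circle>` circle, stroke `#0000ff` → score (S579, F2302). Machine vertices: (28.663,221.697) → (27.232,225.152) → (23.777,226.583) → (20.322,225.152) → (18.891,221.697) → (20.322,218.242) → (23.777,216.811) → (27.232,218.242) → (28.663,221.697). Closed: final G1 returns to the first vertex.

**Shape 6** — `<rect>` rectangle, stroke `#0000ff` → score (S579, F2302). Machine vertices: (55.244,185.583) → (128.070,185.583) → (128.070,132.211) → (55.244,132.211) → (55.244,185.583). Closed: final G1 returns to the first vertex.

**Shape 7** — `<circle>` circle, stroke `#0000ff` → score (S579, F2302). Machine vertices: (57.101,241.252) → (52.962,251.245) → (42.969,255.384) → (32.976,251.245) → (28.837,241.252) → (32.976,231.259) → (42.969,227.120) → (52.962,231.259) → (57.101,241.252). Closed: final G1 returns to the first vertex.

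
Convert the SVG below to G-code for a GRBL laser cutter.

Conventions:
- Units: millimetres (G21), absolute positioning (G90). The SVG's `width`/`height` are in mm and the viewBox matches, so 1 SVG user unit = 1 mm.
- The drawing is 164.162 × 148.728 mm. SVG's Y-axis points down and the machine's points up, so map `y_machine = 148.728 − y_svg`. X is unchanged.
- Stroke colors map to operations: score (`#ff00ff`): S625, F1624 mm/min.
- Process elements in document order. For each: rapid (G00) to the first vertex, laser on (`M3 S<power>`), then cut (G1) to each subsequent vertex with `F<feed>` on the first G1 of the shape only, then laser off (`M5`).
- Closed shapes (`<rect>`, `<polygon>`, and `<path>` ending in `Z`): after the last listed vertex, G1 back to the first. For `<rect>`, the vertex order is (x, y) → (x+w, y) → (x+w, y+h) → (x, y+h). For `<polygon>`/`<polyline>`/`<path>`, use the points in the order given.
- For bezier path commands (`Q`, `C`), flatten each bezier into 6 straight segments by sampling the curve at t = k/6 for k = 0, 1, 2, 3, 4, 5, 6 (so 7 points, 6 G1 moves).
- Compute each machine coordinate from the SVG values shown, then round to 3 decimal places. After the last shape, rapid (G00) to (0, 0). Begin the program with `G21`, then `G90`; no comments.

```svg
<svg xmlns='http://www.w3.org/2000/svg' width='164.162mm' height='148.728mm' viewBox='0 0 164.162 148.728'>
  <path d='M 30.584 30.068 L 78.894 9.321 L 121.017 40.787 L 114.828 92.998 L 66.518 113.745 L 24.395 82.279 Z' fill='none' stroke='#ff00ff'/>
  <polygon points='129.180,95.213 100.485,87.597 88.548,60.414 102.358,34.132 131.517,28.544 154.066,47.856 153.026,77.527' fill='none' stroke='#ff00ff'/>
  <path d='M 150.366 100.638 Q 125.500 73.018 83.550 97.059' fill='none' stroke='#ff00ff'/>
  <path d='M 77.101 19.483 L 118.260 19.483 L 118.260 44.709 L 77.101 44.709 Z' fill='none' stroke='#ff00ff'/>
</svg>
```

1 u = 1 mm; y_m = 148.728 − y.

[1] `<path>` regular polygon, #ff00ff→score S625 F1624: (30.584,118.660) → (78.894,139.407) → (121.017,107.941) → (114.828,55.730) → (66.518,34.983) → (24.395,66.449) → (30.584,118.660) (closed)

[2] `<polygon>` regular polygon, #ff00ff→score S625 F1624: (129.180,53.515) → (100.485,61.131) → (88.548,88.314) → (102.358,114.596) → (131.517,120.184) → (154.066,100.872) → (153.026,71.201) → (129.180,53.515) (closed)

[3] `<path>` quadratic bezier, #ff00ff→score S625 F1624: (150.366,48.090) → (141.603,55.862) → (131.890,60.763) → (121.229,62.795) → (109.618,61.956) → (97.059,58.248) → (83.550,51.669)

[4] `<path>` rectangle, #ff00ff→score S625 F1624: (77.101,129.245) → (118.260,129.245) → (118.260,104.019) → (77.101,104.019) → (77.101,129.245) (closed)

G21
G90
G00 X30.584 Y118.660
M3 S625
G1 X78.894 Y139.407 F1624
G1 X121.017 Y107.941
G1 X114.828 Y55.730
G1 X66.518 Y34.983
G1 X24.395 Y66.449
G1 X30.584 Y118.660
M5
G00 X129.180 Y53.515
M3 S625
G1 X100.485 Y61.131 F1624
G1 X88.548 Y88.314
G1 X102.358 Y114.596
G1 X131.517 Y120.184
G1 X154.066 Y100.872
G1 X153.026 Y71.201
G1 X129.180 Y53.515
M5
G00 X150.366 Y48.090
M3 S625
G1 X141.603 Y55.862 F1624
G1 X131.890 Y60.763
G1 X121.229 Y62.795
G1 X109.618 Y61.956
G1 X97.059 Y58.248
G1 X83.550 Y51.669
M5
G00 X77.101 Y129.245
M3 S625
G1 X118.260 Y129.245 F1624
G1 X118.260 Y104.019
G1 X77.101 Y104.019
G1 X77.101 Y129.245
M5
G00 X0.000 Y0.000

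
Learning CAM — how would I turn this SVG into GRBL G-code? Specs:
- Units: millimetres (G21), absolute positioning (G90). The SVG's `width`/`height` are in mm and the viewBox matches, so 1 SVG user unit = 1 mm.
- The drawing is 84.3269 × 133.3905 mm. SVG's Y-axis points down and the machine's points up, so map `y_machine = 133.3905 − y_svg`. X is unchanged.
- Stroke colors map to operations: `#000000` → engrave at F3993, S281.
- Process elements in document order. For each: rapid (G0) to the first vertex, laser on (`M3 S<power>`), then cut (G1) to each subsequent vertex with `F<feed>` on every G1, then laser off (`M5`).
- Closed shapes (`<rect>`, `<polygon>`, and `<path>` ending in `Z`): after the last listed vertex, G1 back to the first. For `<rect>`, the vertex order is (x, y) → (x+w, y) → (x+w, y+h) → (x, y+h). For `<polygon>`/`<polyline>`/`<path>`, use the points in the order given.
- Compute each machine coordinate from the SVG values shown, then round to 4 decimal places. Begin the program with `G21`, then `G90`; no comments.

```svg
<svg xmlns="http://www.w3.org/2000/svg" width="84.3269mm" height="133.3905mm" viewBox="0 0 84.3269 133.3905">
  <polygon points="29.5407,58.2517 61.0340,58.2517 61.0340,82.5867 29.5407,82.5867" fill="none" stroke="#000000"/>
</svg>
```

Since the viewBox matches the mm dimensions, user units are millimetres directly. The only transform is the Y-flip y_m = 133.3905 − y_svg.

Shape 1 is a rectangle drawn with `<polygon>`. Its stroke #000000 means engrave at S281, F3993. After flipping Y the toolpath is (29.5407,75.1388) → (61.0340,75.1388) → (61.0340,50.8038) → (29.5407,50.8038) → (29.5407,75.1388), returning to the start.

G21
G90
G0 X29.5407 Y75.1388
M3 S281
G1 X61.0340 Y75.1388 F3993
G1 X61.0340 Y50.8038 F3993
G1 X29.5407 Y50.8038 F3993
G1 X29.5407 Y75.1388 F3993
M5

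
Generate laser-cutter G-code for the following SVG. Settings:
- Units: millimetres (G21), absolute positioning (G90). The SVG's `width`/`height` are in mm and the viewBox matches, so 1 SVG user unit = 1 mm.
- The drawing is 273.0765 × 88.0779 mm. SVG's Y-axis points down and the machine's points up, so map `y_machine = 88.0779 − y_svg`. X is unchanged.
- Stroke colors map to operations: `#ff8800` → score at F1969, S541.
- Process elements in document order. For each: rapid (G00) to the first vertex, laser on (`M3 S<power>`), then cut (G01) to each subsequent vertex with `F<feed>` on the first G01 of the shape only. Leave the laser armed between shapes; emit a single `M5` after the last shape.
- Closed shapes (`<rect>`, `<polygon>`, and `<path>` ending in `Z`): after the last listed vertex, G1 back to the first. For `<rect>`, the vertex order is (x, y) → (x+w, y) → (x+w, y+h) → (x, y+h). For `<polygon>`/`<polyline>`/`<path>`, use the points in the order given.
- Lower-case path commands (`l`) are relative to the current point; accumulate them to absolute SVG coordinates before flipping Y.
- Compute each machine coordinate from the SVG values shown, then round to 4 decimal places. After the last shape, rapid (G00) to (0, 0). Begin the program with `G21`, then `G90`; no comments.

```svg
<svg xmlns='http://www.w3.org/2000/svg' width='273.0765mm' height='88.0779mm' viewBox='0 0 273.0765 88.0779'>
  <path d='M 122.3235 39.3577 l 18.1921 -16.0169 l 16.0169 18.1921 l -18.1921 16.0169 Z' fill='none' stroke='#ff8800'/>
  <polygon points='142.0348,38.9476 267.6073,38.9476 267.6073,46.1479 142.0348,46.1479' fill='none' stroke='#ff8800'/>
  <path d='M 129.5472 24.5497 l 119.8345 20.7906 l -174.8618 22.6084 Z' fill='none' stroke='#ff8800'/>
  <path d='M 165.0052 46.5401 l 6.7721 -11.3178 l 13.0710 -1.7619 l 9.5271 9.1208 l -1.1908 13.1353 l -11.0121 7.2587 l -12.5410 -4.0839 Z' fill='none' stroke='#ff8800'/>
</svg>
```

Since the viewBox matches the mm dimensions, user units are millimetres directly. The only transform is the Y-flip y_m = 88.0779 − y_svg.

Shape 1 is a regular polygon drawn with `<path>`. Its stroke #ff8800 means score at S541, F1969. After flipping Y the toolpath is (122.3235,48.7202) → (140.5156,64.7371) → (156.5325,46.5450) → (138.3404,30.5281) → (122.3235,48.7202), returning to the start.

Shape 2 is a rectangle drawn with `<polygon>`. Its stroke #ff8800 means score at S541, F1969. After flipping Y the toolpath is (142.0348,49.1303) → (267.6073,49.1303) → (267.6073,41.9300) → (142.0348,41.9300) → (142.0348,49.1303), returning to the start.

Shape 3 is a closed polygon drawn with `<path>`. Its stroke #ff8800 means score at S541, F1969. After flipping Y the toolpath is (129.5472,63.5282) → (249.3817,42.7376) → (74.5199,20.1292) → (129.5472,63.5282), returning to the start.

Shape 4 is a regular polygon drawn with `<path>`. Its stroke #ff8800 means score at S541, F1969. After flipping Y the toolpath is (165.0052,41.5378) → (171.7773,52.8556) → (184.8483,54.6175) → (194.3754,45.4967) → (193.1846,32.3614) → (182.1725,25.1027) → (169.6315,29.1866) → (165.0052,41.5378), returning to the start.

G21
G90
G00 X122.3235 Y48.7202
M3 S541
G01 X140.5156 Y64.7371 F1969
G01 X156.5325 Y46.5450
G01 X138.3404 Y30.5281
G01 X122.3235 Y48.7202
G00 X142.0348 Y49.1303
M3 S541
G01 X267.6073 Y49.1303 F1969
G01 X267.6073 Y41.9300
G01 X142.0348 Y41.9300
G01 X142.0348 Y49.1303
G00 X129.5472 Y63.5282
M3 S541
G01 X249.3817 Y42.7376 F1969
G01 X74.5199 Y20.1292
G01 X129.5472 Y63.5282
G00 X165.0052 Y41.5378
M3 S541
G01 X171.7773 Y52.8556 F1969
G01 X184.8483 Y54.6175
G01 X194.3754 Y45.4967
G01 X193.1846 Y32.3614
G01 X182.1725 Y25.1027
G01 X169.6315 Y29.1866
G01 X165.0052 Y41.5378
M5
G00 X0.0000 Y0.0000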